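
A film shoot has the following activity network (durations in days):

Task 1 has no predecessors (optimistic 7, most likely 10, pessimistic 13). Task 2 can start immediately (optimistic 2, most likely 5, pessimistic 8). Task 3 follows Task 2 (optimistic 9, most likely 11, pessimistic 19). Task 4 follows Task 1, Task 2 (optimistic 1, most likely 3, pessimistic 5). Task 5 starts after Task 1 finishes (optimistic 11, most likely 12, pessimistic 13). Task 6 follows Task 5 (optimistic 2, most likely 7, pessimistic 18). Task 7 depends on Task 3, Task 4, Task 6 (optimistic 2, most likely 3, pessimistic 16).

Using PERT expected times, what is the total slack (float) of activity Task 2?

te_Task 1 = (7 + 4·10 + 13)/6 = 60/6 = 10
te_Task 2 = (2 + 4·5 + 8)/6 = 30/6 = 5
te_Task 3 = (9 + 4·11 + 19)/6 = 72/6 = 12
te_Task 4 = (1 + 4·3 + 5)/6 = 18/6 = 3
te_Task 5 = (11 + 4·12 + 13)/6 = 72/6 = 12
te_Task 6 = (2 + 4·7 + 18)/6 = 48/6 = 8
te_Task 7 = (2 + 4·3 + 16)/6 = 30/6 = 5

Forward pass:
ES_Task 1 = 0; EF_Task 1 = 10
ES_Task 2 = 0; EF_Task 2 = 5
ES_Task 3 = 5; EF_Task 3 = 5+12 = 17
ES_Task 4 = max(EF_Task 1=10, EF_Task 2=5) = 10; EF_Task 4 = 10+3 = 13
ES_Task 5 = 10; EF_Task 5 = 10+12 = 22
ES_Task 6 = 22; EF_Task 6 = 22+8 = 30
ES_Task 7 = max(EF_Task 3=17, EF_Task 4=13, EF_Task 6=30) = 30; EF_Task 7 = 30+5 = 35
Expected project duration μ = 35 days. Critical path: Task 1 → Task 5 → Task 6 → Task 7.

Backward pass:
LF_Task 7 = 35; LS_Task 7 = 35−5 = 30
LF_Task 6 = LS_Task 7 = 30; LS_Task 6 = 30−8 = 22
LF_Task 5 = LS_Task 6 = 22; LS_Task 5 = 22−12 = 10
LF_Task 4 = LS_Task 7 = 30; LS_Task 4 = 30−3 = 27
LF_Task 3 = LS_Task 7 = 30; LS_Task 3 = 30−12 = 18
LF_Task 2 = min(LS_Task 3=18, LS_Task 4=27) = 18; LS_Task 2 = 18−5 = 13
LF_Task 1 = min(LS_Task 4=27, LS_Task 5=10) = 10; LS_Task 1 = 10−10 = 0
Slack_Task 2 = LS_Task 2 − ES_Task 2 = 13 − 0 = 13

13 days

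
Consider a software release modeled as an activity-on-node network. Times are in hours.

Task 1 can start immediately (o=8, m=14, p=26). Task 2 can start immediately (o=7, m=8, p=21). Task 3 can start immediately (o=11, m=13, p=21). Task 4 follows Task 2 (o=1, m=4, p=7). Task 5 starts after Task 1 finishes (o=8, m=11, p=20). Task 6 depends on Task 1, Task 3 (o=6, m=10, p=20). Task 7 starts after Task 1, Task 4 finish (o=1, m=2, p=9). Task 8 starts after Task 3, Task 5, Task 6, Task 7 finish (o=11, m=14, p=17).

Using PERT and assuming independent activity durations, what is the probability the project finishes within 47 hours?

te_Task 1 = (8 + 4·14 + 26)/6 = 90/6 = 15; σ²_Task 1 = ((26−8)/6)² = 9.000
te_Task 2 = (7 + 4·8 + 21)/6 = 60/6 = 10; σ²_Task 2 = ((21−7)/6)² = 5.444
te_Task 3 = (11 + 4·13 + 21)/6 = 84/6 = 14; σ²_Task 3 = ((21−11)/6)² = 2.778
te_Task 4 = (1 + 4·4 + 7)/6 = 24/6 = 4; σ²_Task 4 = ((7−1)/6)² = 1.000
te_Task 5 = (8 + 4·11 + 20)/6 = 72/6 = 12; σ²_Task 5 = ((20−8)/6)² = 4.000
te_Task 6 = (6 + 4·10 + 20)/6 = 66/6 = 11; σ²_Task 6 = ((20−6)/6)² = 5.444
te_Task 7 = (1 + 4·2 + 9)/6 = 18/6 = 3; σ²_Task 7 = ((9−1)/6)² = 1.778
te_Task 8 = (11 + 4·14 + 17)/6 = 84/6 = 14; σ²_Task 8 = ((17−11)/6)² = 1.000

Forward pass:
ES_Task 1 = 0; EF_Task 1 = 15
ES_Task 2 = 0; EF_Task 2 = 10
ES_Task 3 = 0; EF_Task 3 = 14
ES_Task 4 = 10; EF_Task 4 = 10+4 = 14
ES_Task 5 = 15; EF_Task 5 = 15+12 = 27
ES_Task 6 = max(EF_Task 1=15, EF_Task 3=14) = 15; EF_Task 6 = 15+11 = 26
ES_Task 7 = max(EF_Task 1=15, EF_Task 4=14) = 15; EF_Task 7 = 15+3 = 18
ES_Task 8 = max(EF_Task 3=14, EF_Task 5=27, EF_Task 6=26, EF_Task 7=18) = 27; EF_Task 8 = 27+14 = 41
Expected project duration μ = 41 hours. Critical path: Task 1 → Task 5 → Task 8.

Variance along critical path = 9.000 + 4.000 + 1.000 = 14.000; σ = √14.000 = 3.742 hours.
Z = (47 − 41) / 3.742 = 1.604
P(T ≤ 47) = Φ(1.604) ≈ 0.946

0.946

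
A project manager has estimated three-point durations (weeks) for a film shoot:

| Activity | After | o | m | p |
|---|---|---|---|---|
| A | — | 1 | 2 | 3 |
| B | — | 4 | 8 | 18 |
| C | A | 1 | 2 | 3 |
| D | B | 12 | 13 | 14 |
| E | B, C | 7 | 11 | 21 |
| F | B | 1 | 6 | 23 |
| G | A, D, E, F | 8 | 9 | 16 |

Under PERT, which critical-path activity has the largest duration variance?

te_A = (1 + 4·2 + 3)/6 = 12/6 = 2; σ²_A = ((3−1)/6)² = 0.111
te_B = (4 + 4·8 + 18)/6 = 54/6 = 9; σ²_B = ((18−4)/6)² = 5.444
te_C = (1 + 4·2 + 3)/6 = 12/6 = 2; σ²_C = ((3−1)/6)² = 0.111
te_D = (12 + 4·13 + 14)/6 = 78/6 = 13; σ²_D = ((14−12)/6)² = 0.111
te_E = (7 + 4·11 + 21)/6 = 72/6 = 12; σ²_E = ((21−7)/6)² = 5.444
te_F = (1 + 4·6 + 23)/6 = 48/6 = 8; σ²_F = ((23−1)/6)² = 13.444
te_G = (8 + 4·9 + 16)/6 = 60/6 = 10; σ²_G = ((16−8)/6)² = 1.778

Forward pass:
ES_A = 0; EF_A = 2
ES_B = 0; EF_B = 9
ES_C = 2; EF_C = 2+2 = 4
ES_D = 9; EF_D = 9+13 = 22
ES_E = max(EF_B=9, EF_C=4) = 9; EF_E = 9+12 = 21
ES_F = 9; EF_F = 9+8 = 17
ES_G = max(EF_A=2, EF_D=22, EF_E=21, EF_F=17) = 22; EF_G = 22+10 = 32
Expected project duration μ = 32 weeks. Critical path: B → D → G.

Variances on critical path: σ²_B=5.444, σ²_D=0.111, σ²_G=1.778.
Largest is σ²_B = 5.444.

B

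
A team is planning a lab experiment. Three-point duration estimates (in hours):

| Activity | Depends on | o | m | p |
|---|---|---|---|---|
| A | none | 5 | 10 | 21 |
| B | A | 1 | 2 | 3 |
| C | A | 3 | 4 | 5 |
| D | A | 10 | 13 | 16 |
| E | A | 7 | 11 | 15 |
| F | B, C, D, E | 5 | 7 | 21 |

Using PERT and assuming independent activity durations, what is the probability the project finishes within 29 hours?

0.153

te_A = (5 + 4·10 + 21)/6 = 66/6 = 11; σ²_A = ((21−5)/6)² = 7.111
te_B = (1 + 4·2 + 3)/6 = 12/6 = 2; σ²_B = ((3−1)/6)² = 0.111
te_C = (3 + 4·4 + 5)/6 = 24/6 = 4; σ²_C = ((5−3)/6)² = 0.111
te_D = (10 + 4·13 + 16)/6 = 78/6 = 13; σ²_D = ((16−10)/6)² = 1.000
te_E = (7 + 4·11 + 15)/6 = 66/6 = 11; σ²_E = ((15−7)/6)² = 1.778
te_F = (5 + 4·7 + 21)/6 = 54/6 = 9; σ²_F = ((21−5)/6)² = 7.111

Forward pass:
ES_A = 0; EF_A = 11
ES_B = 11; EF_B = 11+2 = 13
ES_C = 11; EF_C = 11+4 = 15
ES_D = 11; EF_D = 11+13 = 24
ES_E = 11; EF_E = 11+11 = 22
ES_F = max(EF_B=13, EF_C=15, EF_D=24, EF_E=22) = 24; EF_F = 24+9 = 33
Expected project duration μ = 33 hours. Critical path: A → D → F.

Variance along critical path = 7.111 + 1.000 + 7.111 = 15.222; σ = √15.222 = 3.902 hours.
Z = (29 − 33) / 3.902 = -1.025
P(T ≤ 29) = Φ(-1.025) ≈ 0.153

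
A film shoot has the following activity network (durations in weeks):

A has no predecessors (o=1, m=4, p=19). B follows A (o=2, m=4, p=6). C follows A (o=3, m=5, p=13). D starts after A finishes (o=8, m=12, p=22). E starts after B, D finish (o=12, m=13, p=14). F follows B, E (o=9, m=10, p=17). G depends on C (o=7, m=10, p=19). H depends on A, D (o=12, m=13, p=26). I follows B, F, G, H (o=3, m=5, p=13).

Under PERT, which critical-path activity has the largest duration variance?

A

te_A = (1 + 4·4 + 19)/6 = 36/6 = 6; σ²_A = ((19−1)/6)² = 9.000
te_B = (2 + 4·4 + 6)/6 = 24/6 = 4; σ²_B = ((6−2)/6)² = 0.444
te_C = (3 + 4·5 + 13)/6 = 36/6 = 6; σ²_C = ((13−3)/6)² = 2.778
te_D = (8 + 4·12 + 22)/6 = 78/6 = 13; σ²_D = ((22−8)/6)² = 5.444
te_E = (12 + 4·13 + 14)/6 = 78/6 = 13; σ²_E = ((14−12)/6)² = 0.111
te_F = (9 + 4·10 + 17)/6 = 66/6 = 11; σ²_F = ((17−9)/6)² = 1.778
te_G = (7 + 4·10 + 19)/6 = 66/6 = 11; σ²_G = ((19−7)/6)² = 4.000
te_H = (12 + 4·13 + 26)/6 = 90/6 = 15; σ²_H = ((26−12)/6)² = 5.444
te_I = (3 + 4·5 + 13)/6 = 36/6 = 6; σ²_I = ((13−3)/6)² = 2.778

Forward pass:
ES_A = 0; EF_A = 6
ES_B = 6; EF_B = 6+4 = 10
ES_C = 6; EF_C = 6+6 = 12
ES_D = 6; EF_D = 6+13 = 19
ES_E = max(EF_B=10, EF_D=19) = 19; EF_E = 19+13 = 32
ES_F = max(EF_B=10, EF_E=32) = 32; EF_F = 32+11 = 43
ES_G = 12; EF_G = 12+11 = 23
ES_H = max(EF_A=6, EF_D=19) = 19; EF_H = 19+15 = 34
ES_I = max(EF_B=10, EF_F=43, EF_G=23, EF_H=34) = 43; EF_I = 43+6 = 49
Expected project duration μ = 49 weeks. Critical path: A → D → E → F → I.

Variances on critical path: σ²_A=9.000, σ²_D=5.444, σ²_E=0.111, σ²_F=1.778, σ²_I=2.778.
Largest is σ²_A = 9.000.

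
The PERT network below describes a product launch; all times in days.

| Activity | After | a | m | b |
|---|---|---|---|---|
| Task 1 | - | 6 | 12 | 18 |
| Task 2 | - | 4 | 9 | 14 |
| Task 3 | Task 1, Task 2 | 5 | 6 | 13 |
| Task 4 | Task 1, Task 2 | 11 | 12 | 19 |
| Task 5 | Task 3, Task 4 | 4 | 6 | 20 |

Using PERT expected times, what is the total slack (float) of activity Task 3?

6 days

te_Task 1 = (6 + 4·12 + 18)/6 = 72/6 = 12
te_Task 2 = (4 + 4·9 + 14)/6 = 54/6 = 9
te_Task 3 = (5 + 4·6 + 13)/6 = 42/6 = 7
te_Task 4 = (11 + 4·12 + 19)/6 = 78/6 = 13
te_Task 5 = (4 + 4·6 + 20)/6 = 48/6 = 8

Forward pass:
ES_Task 1 = 0; EF_Task 1 = 12
ES_Task 2 = 0; EF_Task 2 = 9
ES_Task 3 = max(EF_Task 1=12, EF_Task 2=9) = 12; EF_Task 3 = 12+7 = 19
ES_Task 4 = max(EF_Task 1=12, EF_Task 2=9) = 12; EF_Task 4 = 12+13 = 25
ES_Task 5 = max(EF_Task 3=19, EF_Task 4=25) = 25; EF_Task 5 = 25+8 = 33
Expected project duration μ = 33 days. Critical path: Task 1 → Task 4 → Task 5.

Backward pass:
LF_Task 5 = 33; LS_Task 5 = 33−8 = 25
LF_Task 4 = LS_Task 5 = 25; LS_Task 4 = 25−13 = 12
LF_Task 3 = LS_Task 5 = 25; LS_Task 3 = 25−7 = 18
LF_Task 2 = min(LS_Task 3=18, LS_Task 4=12) = 12; LS_Task 2 = 12−9 = 3
LF_Task 1 = min(LS_Task 3=18, LS_Task 4=12) = 12; LS_Task 1 = 12−12 = 0
Slack_Task 3 = LS_Task 3 − ES_Task 3 = 18 − 12 = 6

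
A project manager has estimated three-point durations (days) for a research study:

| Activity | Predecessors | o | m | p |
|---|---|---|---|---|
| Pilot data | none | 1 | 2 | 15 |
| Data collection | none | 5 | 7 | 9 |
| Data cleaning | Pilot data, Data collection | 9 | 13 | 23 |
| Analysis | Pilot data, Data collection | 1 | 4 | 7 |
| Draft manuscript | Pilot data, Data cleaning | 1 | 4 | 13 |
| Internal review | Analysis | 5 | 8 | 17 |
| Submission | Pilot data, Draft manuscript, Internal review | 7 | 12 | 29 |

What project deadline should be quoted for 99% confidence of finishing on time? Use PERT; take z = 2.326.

te_Pilot data = (1 + 4·2 + 15)/6 = 24/6 = 4; σ²_Pilot data = ((15−1)/6)² = 5.444
te_Data collection = (5 + 4·7 + 9)/6 = 42/6 = 7; σ²_Data collection = ((9−5)/6)² = 0.444
te_Data cleaning = (9 + 4·13 + 23)/6 = 84/6 = 14; σ²_Data cleaning = ((23−9)/6)² = 5.444
te_Analysis = (1 + 4·4 + 7)/6 = 24/6 = 4; σ²_Analysis = ((7−1)/6)² = 1.000
te_Draft manuscript = (1 + 4·4 + 13)/6 = 30/6 = 5; σ²_Draft manuscript = ((13−1)/6)² = 4.000
te_Internal review = (5 + 4·8 + 17)/6 = 54/6 = 9; σ²_Internal review = ((17−5)/6)² = 4.000
te_Submission = (7 + 4·12 + 29)/6 = 84/6 = 14; σ²_Submission = ((29−7)/6)² = 13.444

Forward pass:
ES_Pilot data = 0; EF_Pilot data = 4
ES_Data collection = 0; EF_Data collection = 7
ES_Data cleaning = max(EF_Pilot data=4, EF_Data collection=7) = 7; EF_Data cleaning = 7+14 = 21
ES_Analysis = max(EF_Pilot data=4, EF_Data collection=7) = 7; EF_Analysis = 7+4 = 11
ES_Draft manuscript = max(EF_Pilot data=4, EF_Data cleaning=21) = 21; EF_Draft manuscript = 21+5 = 26
ES_Internal review = 11; EF_Internal review = 11+9 = 20
ES_Submission = max(EF_Pilot data=4, EF_Draft manuscript=26, EF_Internal review=20) = 26; EF_Submission = 26+14 = 40
Expected project duration μ = 40 days. Critical path: Data collection → Data cleaning → Draft manuscript → Submission.

Variance along critical path = 0.444 + 5.444 + 4.000 + 13.444 = 23.333; σ = 4.830 days.
D = μ + z·σ = 40 + 2.326·4.830 = 51.2 days

51.2 days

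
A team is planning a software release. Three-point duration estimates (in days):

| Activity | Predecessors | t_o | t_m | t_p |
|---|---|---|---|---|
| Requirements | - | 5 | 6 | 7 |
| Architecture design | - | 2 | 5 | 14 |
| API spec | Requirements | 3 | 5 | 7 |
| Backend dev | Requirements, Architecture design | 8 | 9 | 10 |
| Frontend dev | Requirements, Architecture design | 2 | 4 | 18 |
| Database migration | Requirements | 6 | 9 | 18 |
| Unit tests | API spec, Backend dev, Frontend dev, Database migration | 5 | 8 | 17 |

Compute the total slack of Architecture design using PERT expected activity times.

te_Requirements = (5 + 4·6 + 7)/6 = 36/6 = 6
te_Architecture design = (2 + 4·5 + 14)/6 = 36/6 = 6
te_API spec = (3 + 4·5 + 7)/6 = 30/6 = 5
te_Backend dev = (8 + 4·9 + 10)/6 = 54/6 = 9
te_Frontend dev = (2 + 4·4 + 18)/6 = 36/6 = 6
te_Database migration = (6 + 4·9 + 18)/6 = 60/6 = 10
te_Unit tests = (5 + 4·8 + 17)/6 = 54/6 = 9

Forward pass:
ES_Requirements = 0; EF_Requirements = 6
ES_Architecture design = 0; EF_Architecture design = 6
ES_API spec = 6; EF_API spec = 6+5 = 11
ES_Backend dev = max(EF_Requirements=6, EF_Architecture design=6) = 6; EF_Backend dev = 6+9 = 15
ES_Frontend dev = max(EF_Requirements=6, EF_Architecture design=6) = 6; EF_Frontend dev = 6+6 = 12
ES_Database migration = 6; EF_Database migration = 6+10 = 16
ES_Unit tests = max(EF_API spec=11, EF_Backend dev=15, EF_Frontend dev=12, EF_Database migration=16) = 16; EF_Unit tests = 16+9 = 25
Expected project duration μ = 25 days. Critical path: Requirements → Database migration → Unit tests.

Backward pass:
LF_Unit tests = 25; LS_Unit tests = 25−9 = 16
LF_Database migration = LS_Unit tests = 16; LS_Database migration = 16−10 = 6
LF_Frontend dev = LS_Unit tests = 16; LS_Frontend dev = 16−6 = 10
LF_Backend dev = LS_Unit tests = 16; LS_Backend dev = 16−9 = 7
LF_API spec = LS_Unit tests = 16; LS_API spec = 16−5 = 11
LF_Architecture design = min(LS_Backend dev=7, LS_Frontend dev=10) = 7; LS_Architecture design = 7−6 = 1
LF_Requirements = min(LS_API spec=11, LS_Backend dev=7, LS_Frontend dev=10, LS_Database migration=6) = 6; LS_Requirements = 6−6 = 0
Slack_Architecture design = LS_Architecture design − ES_Architecture design = 1 − 0 = 1

1 days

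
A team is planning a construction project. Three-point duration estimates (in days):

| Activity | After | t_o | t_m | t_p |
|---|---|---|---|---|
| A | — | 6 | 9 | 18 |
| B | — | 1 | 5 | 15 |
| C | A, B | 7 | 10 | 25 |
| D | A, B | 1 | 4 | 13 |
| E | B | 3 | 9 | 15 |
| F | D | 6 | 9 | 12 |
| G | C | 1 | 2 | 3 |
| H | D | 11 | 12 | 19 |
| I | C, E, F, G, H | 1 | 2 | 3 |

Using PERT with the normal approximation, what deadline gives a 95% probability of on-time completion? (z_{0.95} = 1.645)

35.2 days

te_A = (6 + 4·9 + 18)/6 = 60/6 = 10; σ²_A = ((18−6)/6)² = 4.000
te_B = (1 + 4·5 + 15)/6 = 36/6 = 6; σ²_B = ((15−1)/6)² = 5.444
te_C = (7 + 4·10 + 25)/6 = 72/6 = 12; σ²_C = ((25−7)/6)² = 9.000
te_D = (1 + 4·4 + 13)/6 = 30/6 = 5; σ²_D = ((13−1)/6)² = 4.000
te_E = (3 + 4·9 + 15)/6 = 54/6 = 9; σ²_E = ((15−3)/6)² = 4.000
te_F = (6 + 4·9 + 12)/6 = 54/6 = 9; σ²_F = ((12−6)/6)² = 1.000
te_G = (1 + 4·2 + 3)/6 = 12/6 = 2; σ²_G = ((3−1)/6)² = 0.111
te_H = (11 + 4·12 + 19)/6 = 78/6 = 13; σ²_H = ((19−11)/6)² = 1.778
te_I = (1 + 4·2 + 3)/6 = 12/6 = 2; σ²_I = ((3−1)/6)² = 0.111

Forward pass:
ES_A = 0; EF_A = 10
ES_B = 0; EF_B = 6
ES_C = max(EF_A=10, EF_B=6) = 10; EF_C = 10+12 = 22
ES_D = max(EF_A=10, EF_B=6) = 10; EF_D = 10+5 = 15
ES_E = 6; EF_E = 6+9 = 15
ES_F = 15; EF_F = 15+9 = 24
ES_G = 22; EF_G = 22+2 = 24
ES_H = 15; EF_H = 15+13 = 28
ES_I = max(EF_C=22, EF_E=15, EF_F=24, EF_G=24, EF_H=28) = 28; EF_I = 28+2 = 30
Expected project duration μ = 30 days. Critical path: A → D → H → I.

Variance along critical path = 4.000 + 4.000 + 1.778 + 0.111 = 9.889; σ = 3.145 days.
D = μ + z·σ = 30 + 1.645·3.145 = 35.2 days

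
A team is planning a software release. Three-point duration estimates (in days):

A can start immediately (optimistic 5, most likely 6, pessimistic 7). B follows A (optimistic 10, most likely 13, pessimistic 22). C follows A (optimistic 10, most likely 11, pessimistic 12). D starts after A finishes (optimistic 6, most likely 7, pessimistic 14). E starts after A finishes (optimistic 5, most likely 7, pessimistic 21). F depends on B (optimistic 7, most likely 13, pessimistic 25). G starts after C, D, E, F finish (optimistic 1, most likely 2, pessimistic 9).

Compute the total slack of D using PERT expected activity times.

20 days

te_A = (5 + 4·6 + 7)/6 = 36/6 = 6
te_B = (10 + 4·13 + 22)/6 = 84/6 = 14
te_C = (10 + 4·11 + 12)/6 = 66/6 = 11
te_D = (6 + 4·7 + 14)/6 = 48/6 = 8
te_E = (5 + 4·7 + 21)/6 = 54/6 = 9
te_F = (7 + 4·13 + 25)/6 = 84/6 = 14
te_G = (1 + 4·2 + 9)/6 = 18/6 = 3

Forward pass:
ES_A = 0; EF_A = 6
ES_B = 6; EF_B = 6+14 = 20
ES_C = 6; EF_C = 6+11 = 17
ES_D = 6; EF_D = 6+8 = 14
ES_E = 6; EF_E = 6+9 = 15
ES_F = 20; EF_F = 20+14 = 34
ES_G = max(EF_C=17, EF_D=14, EF_E=15, EF_F=34) = 34; EF_G = 34+3 = 37
Expected project duration μ = 37 days. Critical path: A → B → F → G.

Backward pass:
LF_G = 37; LS_G = 37−3 = 34
LF_F = LS_G = 34; LS_F = 34−14 = 20
LF_E = LS_G = 34; LS_E = 34−9 = 25
LF_D = LS_G = 34; LS_D = 34−8 = 26
LF_C = LS_G = 34; LS_C = 34−11 = 23
LF_B = LS_F = 20; LS_B = 20−14 = 6
LF_A = min(LS_B=6, LS_C=23, LS_D=26, LS_E=25) = 6; LS_A = 6−6 = 0
Slack_D = LS_D − ES_D = 26 − 6 = 20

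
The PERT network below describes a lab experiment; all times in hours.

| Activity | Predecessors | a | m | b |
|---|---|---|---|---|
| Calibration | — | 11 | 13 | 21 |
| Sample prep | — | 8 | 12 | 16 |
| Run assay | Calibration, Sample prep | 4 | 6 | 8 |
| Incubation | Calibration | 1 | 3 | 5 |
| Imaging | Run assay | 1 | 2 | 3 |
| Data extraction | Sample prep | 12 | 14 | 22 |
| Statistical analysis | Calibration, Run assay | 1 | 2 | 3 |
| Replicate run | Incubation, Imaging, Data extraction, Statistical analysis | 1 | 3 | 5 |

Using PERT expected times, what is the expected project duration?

30 hours

te_Calibration = (11 + 4·13 + 21)/6 = 84/6 = 14
te_Sample prep = (8 + 4·12 + 16)/6 = 72/6 = 12
te_Run assay = (4 + 4·6 + 8)/6 = 36/6 = 6
te_Incubation = (1 + 4·3 + 5)/6 = 18/6 = 3
te_Imaging = (1 + 4·2 + 3)/6 = 12/6 = 2
te_Data extraction = (12 + 4·14 + 22)/6 = 90/6 = 15
te_Statistical analysis = (1 + 4·2 + 3)/6 = 12/6 = 2
te_Replicate run = (1 + 4·3 + 5)/6 = 18/6 = 3

Forward pass:
ES_Calibration = 0; EF_Calibration = 14
ES_Sample prep = 0; EF_Sample prep = 12
ES_Run assay = max(EF_Calibration=14, EF_Sample prep=12) = 14; EF_Run assay = 14+6 = 20
ES_Incubation = 14; EF_Incubation = 14+3 = 17
ES_Imaging = 20; EF_Imaging = 20+2 = 22
ES_Data extraction = 12; EF_Data extraction = 12+15 = 27
ES_Statistical analysis = max(EF_Calibration=14, EF_Run assay=20) = 20; EF_Statistical analysis = 20+2 = 22
ES_Replicate run = max(EF_Incubation=17, EF_Imaging=22, EF_Data extraction=27, EF_Statistical analysis=22) = 27; EF_Replicate run = 27+3 = 30
Expected project duration μ = 30 hours. Critical path: Sample prep → Data extraction → Replicate run.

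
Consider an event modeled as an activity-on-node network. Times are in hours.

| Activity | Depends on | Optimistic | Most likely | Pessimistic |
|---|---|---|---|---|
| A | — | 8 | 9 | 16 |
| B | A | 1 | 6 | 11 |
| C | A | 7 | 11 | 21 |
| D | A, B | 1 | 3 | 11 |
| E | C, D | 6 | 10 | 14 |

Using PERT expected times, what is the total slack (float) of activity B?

2 hours

te_A = (8 + 4·9 + 16)/6 = 60/6 = 10
te_B = (1 + 4·6 + 11)/6 = 36/6 = 6
te_C = (7 + 4·11 + 21)/6 = 72/6 = 12
te_D = (1 + 4·3 + 11)/6 = 24/6 = 4
te_E = (6 + 4·10 + 14)/6 = 60/6 = 10

Forward pass:
ES_A = 0; EF_A = 10
ES_B = 10; EF_B = 10+6 = 16
ES_C = 10; EF_C = 10+12 = 22
ES_D = max(EF_A=10, EF_B=16) = 16; EF_D = 16+4 = 20
ES_E = max(EF_C=22, EF_D=20) = 22; EF_E = 22+10 = 32
Expected project duration μ = 32 hours. Critical path: A → C → E.

Backward pass:
LF_E = 32; LS_E = 32−10 = 22
LF_D = LS_E = 22; LS_D = 22−4 = 18
LF_C = LS_E = 22; LS_C = 22−12 = 10
LF_B = LS_D = 18; LS_B = 18−6 = 12
LF_A = min(LS_B=12, LS_C=10, LS_D=18) = 10; LS_A = 10−10 = 0
Slack_B = LS_B − ES_B = 12 − 10 = 2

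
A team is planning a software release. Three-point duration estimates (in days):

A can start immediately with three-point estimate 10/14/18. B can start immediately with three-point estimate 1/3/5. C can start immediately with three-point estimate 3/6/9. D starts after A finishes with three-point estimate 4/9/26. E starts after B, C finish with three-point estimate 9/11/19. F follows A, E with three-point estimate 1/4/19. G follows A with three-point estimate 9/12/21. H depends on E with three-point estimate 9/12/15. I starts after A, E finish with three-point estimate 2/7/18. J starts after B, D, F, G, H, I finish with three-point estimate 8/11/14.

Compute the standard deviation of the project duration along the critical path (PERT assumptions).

te_A = (10 + 4·14 + 18)/6 = 84/6 = 14; σ²_A = ((18−10)/6)² = 1.778
te_B = (1 + 4·3 + 5)/6 = 18/6 = 3; σ²_B = ((5−1)/6)² = 0.444
te_C = (3 + 4·6 + 9)/6 = 36/6 = 6; σ²_C = ((9−3)/6)² = 1.000
te_D = (4 + 4·9 + 26)/6 = 66/6 = 11; σ²_D = ((26−4)/6)² = 13.444
te_E = (9 + 4·11 + 19)/6 = 72/6 = 12; σ²_E = ((19−9)/6)² = 2.778
te_F = (1 + 4·4 + 19)/6 = 36/6 = 6; σ²_F = ((19−1)/6)² = 9.000
te_G = (9 + 4·12 + 21)/6 = 78/6 = 13; σ²_G = ((21−9)/6)² = 4.000
te_H = (9 + 4·12 + 15)/6 = 72/6 = 12; σ²_H = ((15−9)/6)² = 1.000
te_I = (2 + 4·7 + 18)/6 = 48/6 = 8; σ²_I = ((18−2)/6)² = 7.111
te_J = (8 + 4·11 + 14)/6 = 66/6 = 11; σ²_J = ((14−8)/6)² = 1.000

Forward pass:
ES_A = 0; EF_A = 14
ES_B = 0; EF_B = 3
ES_C = 0; EF_C = 6
ES_D = 14; EF_D = 14+11 = 25
ES_E = max(EF_B=3, EF_C=6) = 6; EF_E = 6+12 = 18
ES_F = max(EF_A=14, EF_E=18) = 18; EF_F = 18+6 = 24
ES_G = 14; EF_G = 14+13 = 27
ES_H = 18; EF_H = 18+12 = 30
ES_I = max(EF_A=14, EF_E=18) = 18; EF_I = 18+8 = 26
ES_J = max(EF_B=3, EF_D=25, EF_F=24, EF_G=27, EF_H=30, EF_I=26) = 30; EF_J = 30+11 = 41
Expected project duration μ = 41 days. Critical path: C → E → H → J.

Variance along critical path = 1.000 + 2.778 + 1.000 + 1.000 = 5.778
σ = √5.778 = 2.404 days

2.40 days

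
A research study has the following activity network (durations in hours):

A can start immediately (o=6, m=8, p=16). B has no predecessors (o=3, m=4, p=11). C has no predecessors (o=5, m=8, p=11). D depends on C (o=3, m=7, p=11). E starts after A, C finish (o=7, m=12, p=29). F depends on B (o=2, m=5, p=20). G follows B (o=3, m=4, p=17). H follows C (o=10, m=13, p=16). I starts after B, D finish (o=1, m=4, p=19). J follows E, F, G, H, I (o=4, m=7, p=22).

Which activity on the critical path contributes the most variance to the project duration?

te_A = (6 + 4·8 + 16)/6 = 54/6 = 9; σ²_A = ((16−6)/6)² = 2.778
te_B = (3 + 4·4 + 11)/6 = 30/6 = 5; σ²_B = ((11−3)/6)² = 1.778
te_C = (5 + 4·8 + 11)/6 = 48/6 = 8; σ²_C = ((11−5)/6)² = 1.000
te_D = (3 + 4·7 + 11)/6 = 42/6 = 7; σ²_D = ((11−3)/6)² = 1.778
te_E = (7 + 4·12 + 29)/6 = 84/6 = 14; σ²_E = ((29−7)/6)² = 13.444
te_F = (2 + 4·5 + 20)/6 = 42/6 = 7; σ²_F = ((20−2)/6)² = 9.000
te_G = (3 + 4·4 + 17)/6 = 36/6 = 6; σ²_G = ((17−3)/6)² = 5.444
te_H = (10 + 4·13 + 16)/6 = 78/6 = 13; σ²_H = ((16−10)/6)² = 1.000
te_I = (1 + 4·4 + 19)/6 = 36/6 = 6; σ²_I = ((19−1)/6)² = 9.000
te_J = (4 + 4·7 + 22)/6 = 54/6 = 9; σ²_J = ((22−4)/6)² = 9.000

Forward pass:
ES_A = 0; EF_A = 9
ES_B = 0; EF_B = 5
ES_C = 0; EF_C = 8
ES_D = 8; EF_D = 8+7 = 15
ES_E = max(EF_A=9, EF_C=8) = 9; EF_E = 9+14 = 23
ES_F = 5; EF_F = 5+7 = 12
ES_G = 5; EF_G = 5+6 = 11
ES_H = 8; EF_H = 8+13 = 21
ES_I = max(EF_B=5, EF_D=15) = 15; EF_I = 15+6 = 21
ES_J = max(EF_E=23, EF_F=12, EF_G=11, EF_H=21, EF_I=21) = 23; EF_J = 23+9 = 32
Expected project duration μ = 32 hours. Critical path: A → E → J.

Variances on critical path: σ²_A=2.778, σ²_E=13.444, σ²_J=9.000.
Largest is σ²_E = 13.444.

E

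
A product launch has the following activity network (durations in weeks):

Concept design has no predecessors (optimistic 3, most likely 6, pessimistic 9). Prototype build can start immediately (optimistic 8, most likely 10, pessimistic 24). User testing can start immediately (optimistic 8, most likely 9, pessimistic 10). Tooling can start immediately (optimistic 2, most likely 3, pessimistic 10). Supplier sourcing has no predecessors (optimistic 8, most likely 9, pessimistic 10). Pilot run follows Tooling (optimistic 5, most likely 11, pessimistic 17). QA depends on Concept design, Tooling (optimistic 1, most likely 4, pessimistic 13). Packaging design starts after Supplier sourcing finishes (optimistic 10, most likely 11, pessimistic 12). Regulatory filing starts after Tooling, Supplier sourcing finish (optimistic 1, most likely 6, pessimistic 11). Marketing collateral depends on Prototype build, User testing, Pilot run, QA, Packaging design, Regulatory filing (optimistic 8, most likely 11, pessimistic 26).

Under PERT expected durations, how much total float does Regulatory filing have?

te_Concept design = (3 + 4·6 + 9)/6 = 36/6 = 6
te_Prototype build = (8 + 4·10 + 24)/6 = 72/6 = 12
te_User testing = (8 + 4·9 + 10)/6 = 54/6 = 9
te_Tooling = (2 + 4·3 + 10)/6 = 24/6 = 4
te_Supplier sourcing = (8 + 4·9 + 10)/6 = 54/6 = 9
te_Pilot run = (5 + 4·11 + 17)/6 = 66/6 = 11
te_QA = (1 + 4·4 + 13)/6 = 30/6 = 5
te_Packaging design = (10 + 4·11 + 12)/6 = 66/6 = 11
te_Regulatory filing = (1 + 4·6 + 11)/6 = 36/6 = 6
te_Marketing collateral = (8 + 4·11 + 26)/6 = 78/6 = 13

Forward pass:
ES_Concept design = 0; EF_Concept design = 6
ES_Prototype build = 0; EF_Prototype build = 12
ES_User testing = 0; EF_User testing = 9
ES_Tooling = 0; EF_Tooling = 4
ES_Supplier sourcing = 0; EF_Supplier sourcing = 9
ES_Pilot run = 4; EF_Pilot run = 4+11 = 15
ES_QA = max(EF_Concept design=6, EF_Tooling=4) = 6; EF_QA = 6+5 = 11
ES_Packaging design = 9; EF_Packaging design = 9+11 = 20
ES_Regulatory filing = max(EF_Tooling=4, EF_Supplier sourcing=9) = 9; EF_Regulatory filing = 9+6 = 15
ES_Marketing collateral = max(EF_Prototype build=12, EF_User testing=9, EF_Pilot run=15, EF_QA=11, EF_Packaging design=20, EF_Regulatory filing=15) = 20; EF_Marketing collateral = 20+13 = 33
Expected project duration μ = 33 weeks. Critical path: Supplier sourcing → Packaging design → Marketing collateral.

Backward pass:
LF_Marketing collateral = 33; LS_Marketing collateral = 33−13 = 20
LF_Regulatory filing = LS_Marketing collateral = 20; LS_Regulatory filing = 20−6 = 14
LF_Packaging design = LS_Marketing collateral = 20; LS_Packaging design = 20−11 = 9
LF_QA = LS_Marketing collateral = 20; LS_QA = 20−5 = 15
LF_Pilot run = LS_Marketing collateral = 20; LS_Pilot run = 20−11 = 9
LF_Supplier sourcing = min(LS_Packaging design=9, LS_Regulatory filing=14) = 9; LS_Supplier sourcing = 9−9 = 0
LF_Tooling = min(LS_Pilot run=9, LS_QA=15, LS_Regulatory filing=14) = 9; LS_Tooling = 9−4 = 5
LF_User testing = LS_Marketing collateral = 20; LS_User testing = 20−9 = 11
LF_Prototype build = LS_Marketing collateral = 20; LS_Prototype build = 20−12 = 8
LF_Concept design = LS_QA = 15; LS_Concept design = 15−6 = 9
Slack_Regulatory filing = LS_Regulatory filing − ES_Regulatory filing = 14 − 9 = 5

5 weeks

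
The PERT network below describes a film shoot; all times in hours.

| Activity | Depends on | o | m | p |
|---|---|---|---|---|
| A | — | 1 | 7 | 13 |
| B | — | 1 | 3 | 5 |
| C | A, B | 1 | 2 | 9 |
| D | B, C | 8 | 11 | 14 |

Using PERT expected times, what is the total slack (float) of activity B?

4 hours

te_A = (1 + 4·7 + 13)/6 = 42/6 = 7
te_B = (1 + 4·3 + 5)/6 = 18/6 = 3
te_C = (1 + 4·2 + 9)/6 = 18/6 = 3
te_D = (8 + 4·11 + 14)/6 = 66/6 = 11

Forward pass:
ES_A = 0; EF_A = 7
ES_B = 0; EF_B = 3
ES_C = max(EF_A=7, EF_B=3) = 7; EF_C = 7+3 = 10
ES_D = max(EF_B=3, EF_C=10) = 10; EF_D = 10+11 = 21
Expected project duration μ = 21 hours. Critical path: A → C → D.

Backward pass:
LF_D = 21; LS_D = 21−11 = 10
LF_C = LS_D = 10; LS_C = 10−3 = 7
LF_B = min(LS_C=7, LS_D=10) = 7; LS_B = 7−3 = 4
LF_A = LS_C = 7; LS_A = 7−7 = 0
Slack_B = LS_B − ES_B = 4 − 0 = 4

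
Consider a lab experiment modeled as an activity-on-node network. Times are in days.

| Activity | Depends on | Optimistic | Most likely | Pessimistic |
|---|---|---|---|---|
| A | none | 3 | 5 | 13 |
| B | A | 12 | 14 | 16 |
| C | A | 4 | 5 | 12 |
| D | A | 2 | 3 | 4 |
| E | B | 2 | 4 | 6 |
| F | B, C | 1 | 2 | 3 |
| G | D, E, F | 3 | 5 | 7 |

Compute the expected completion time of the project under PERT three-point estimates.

29 days

te_A = (3 + 4·5 + 13)/6 = 36/6 = 6
te_B = (12 + 4·14 + 16)/6 = 84/6 = 14
te_C = (4 + 4·5 + 12)/6 = 36/6 = 6
te_D = (2 + 4·3 + 4)/6 = 18/6 = 3
te_E = (2 + 4·4 + 6)/6 = 24/6 = 4
te_F = (1 + 4·2 + 3)/6 = 12/6 = 2
te_G = (3 + 4·5 + 7)/6 = 30/6 = 5

Forward pass:
ES_A = 0; EF_A = 6
ES_B = 6; EF_B = 6+14 = 20
ES_C = 6; EF_C = 6+6 = 12
ES_D = 6; EF_D = 6+3 = 9
ES_E = 20; EF_E = 20+4 = 24
ES_F = max(EF_B=20, EF_C=12) = 20; EF_F = 20+2 = 22
ES_G = max(EF_D=9, EF_E=24, EF_F=22) = 24; EF_G = 24+5 = 29
Expected project duration μ = 29 days. Critical path: A → B → E → G.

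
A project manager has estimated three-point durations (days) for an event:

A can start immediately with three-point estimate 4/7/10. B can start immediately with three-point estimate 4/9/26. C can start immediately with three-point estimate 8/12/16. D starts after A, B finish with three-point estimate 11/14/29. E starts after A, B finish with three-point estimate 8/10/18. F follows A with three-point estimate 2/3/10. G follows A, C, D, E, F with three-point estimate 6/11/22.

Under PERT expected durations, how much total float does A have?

4 days

te_A = (4 + 4·7 + 10)/6 = 42/6 = 7
te_B = (4 + 4·9 + 26)/6 = 66/6 = 11
te_C = (8 + 4·12 + 16)/6 = 72/6 = 12
te_D = (11 + 4·14 + 29)/6 = 96/6 = 16
te_E = (8 + 4·10 + 18)/6 = 66/6 = 11
te_F = (2 + 4·3 + 10)/6 = 24/6 = 4
te_G = (6 + 4·11 + 22)/6 = 72/6 = 12

Forward pass:
ES_A = 0; EF_A = 7
ES_B = 0; EF_B = 11
ES_C = 0; EF_C = 12
ES_D = max(EF_A=7, EF_B=11) = 11; EF_D = 11+16 = 27
ES_E = max(EF_A=7, EF_B=11) = 11; EF_E = 11+11 = 22
ES_F = 7; EF_F = 7+4 = 11
ES_G = max(EF_A=7, EF_C=12, EF_D=27, EF_E=22, EF_F=11) = 27; EF_G = 27+12 = 39
Expected project duration μ = 39 days. Critical path: B → D → G.

Backward pass:
LF_G = 39; LS_G = 39−12 = 27
LF_F = LS_G = 27; LS_F = 27−4 = 23
LF_E = LS_G = 27; LS_E = 27−11 = 16
LF_D = LS_G = 27; LS_D = 27−16 = 11
LF_C = LS_G = 27; LS_C = 27−12 = 15
LF_B = min(LS_D=11, LS_E=16) = 11; LS_B = 11−11 = 0
LF_A = min(LS_D=11, LS_E=16, LS_F=23, LS_G=27) = 11; LS_A = 11−7 = 4
Slack_A = LS_A − ES_A = 4 − 0 = 4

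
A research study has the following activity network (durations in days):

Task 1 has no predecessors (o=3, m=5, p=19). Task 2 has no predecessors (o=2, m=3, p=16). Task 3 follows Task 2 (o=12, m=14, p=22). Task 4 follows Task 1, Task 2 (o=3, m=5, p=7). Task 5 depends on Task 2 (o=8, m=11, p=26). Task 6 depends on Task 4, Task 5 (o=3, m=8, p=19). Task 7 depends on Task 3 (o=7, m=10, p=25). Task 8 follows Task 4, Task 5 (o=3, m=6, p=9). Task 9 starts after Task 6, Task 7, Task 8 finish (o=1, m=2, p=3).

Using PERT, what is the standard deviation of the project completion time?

4.16 days

te_Task 1 = (3 + 4·5 + 19)/6 = 42/6 = 7; σ²_Task 1 = ((19−3)/6)² = 7.111
te_Task 2 = (2 + 4·3 + 16)/6 = 30/6 = 5; σ²_Task 2 = ((16−2)/6)² = 5.444
te_Task 3 = (12 + 4·14 + 22)/6 = 90/6 = 15; σ²_Task 3 = ((22−12)/6)² = 2.778
te_Task 4 = (3 + 4·5 + 7)/6 = 30/6 = 5; σ²_Task 4 = ((7−3)/6)² = 0.444
te_Task 5 = (8 + 4·11 + 26)/6 = 78/6 = 13; σ²_Task 5 = ((26−8)/6)² = 9.000
te_Task 6 = (3 + 4·8 + 19)/6 = 54/6 = 9; σ²_Task 6 = ((19−3)/6)² = 7.111
te_Task 7 = (7 + 4·10 + 25)/6 = 72/6 = 12; σ²_Task 7 = ((25−7)/6)² = 9.000
te_Task 8 = (3 + 4·6 + 9)/6 = 36/6 = 6; σ²_Task 8 = ((9−3)/6)² = 1.000
te_Task 9 = (1 + 4·2 + 3)/6 = 12/6 = 2; σ²_Task 9 = ((3−1)/6)² = 0.111

Forward pass:
ES_Task 1 = 0; EF_Task 1 = 7
ES_Task 2 = 0; EF_Task 2 = 5
ES_Task 3 = 5; EF_Task 3 = 5+15 = 20
ES_Task 4 = max(EF_Task 1=7, EF_Task 2=5) = 7; EF_Task 4 = 7+5 = 12
ES_Task 5 = 5; EF_Task 5 = 5+13 = 18
ES_Task 6 = max(EF_Task 4=12, EF_Task 5=18) = 18; EF_Task 6 = 18+9 = 27
ES_Task 7 = 20; EF_Task 7 = 20+12 = 32
ES_Task 8 = max(EF_Task 4=12, EF_Task 5=18) = 18; EF_Task 8 = 18+6 = 24
ES_Task 9 = max(EF_Task 6=27, EF_Task 7=32, EF_Task 8=24) = 32; EF_Task 9 = 32+2 = 34
Expected project duration μ = 34 days. Critical path: Task 2 → Task 3 → Task 7 → Task 9.

Variance along critical path = 5.444 + 2.778 + 9.000 + 0.111 = 17.333
σ = √17.333 = 4.163 days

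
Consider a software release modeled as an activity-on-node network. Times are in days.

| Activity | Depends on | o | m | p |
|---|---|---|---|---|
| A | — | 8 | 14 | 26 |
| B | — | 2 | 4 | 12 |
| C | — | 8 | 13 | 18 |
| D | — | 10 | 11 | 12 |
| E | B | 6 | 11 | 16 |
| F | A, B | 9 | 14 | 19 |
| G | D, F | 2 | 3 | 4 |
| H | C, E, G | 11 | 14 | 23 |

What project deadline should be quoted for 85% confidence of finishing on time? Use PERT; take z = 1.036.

51.1 days

te_A = (8 + 4·14 + 26)/6 = 90/6 = 15; σ²_A = ((26−8)/6)² = 9.000
te_B = (2 + 4·4 + 12)/6 = 30/6 = 5; σ²_B = ((12−2)/6)² = 2.778
te_C = (8 + 4·13 + 18)/6 = 78/6 = 13; σ²_C = ((18−8)/6)² = 2.778
te_D = (10 + 4·11 + 12)/6 = 66/6 = 11; σ²_D = ((12−10)/6)² = 0.111
te_E = (6 + 4·11 + 16)/6 = 66/6 = 11; σ²_E = ((16−6)/6)² = 2.778
te_F = (9 + 4·14 + 19)/6 = 84/6 = 14; σ²_F = ((19−9)/6)² = 2.778
te_G = (2 + 4·3 + 4)/6 = 18/6 = 3; σ²_G = ((4−2)/6)² = 0.111
te_H = (11 + 4·14 + 23)/6 = 90/6 = 15; σ²_H = ((23−11)/6)² = 4.000

Forward pass:
ES_A = 0; EF_A = 15
ES_B = 0; EF_B = 5
ES_C = 0; EF_C = 13
ES_D = 0; EF_D = 11
ES_E = 5; EF_E = 5+11 = 16
ES_F = max(EF_A=15, EF_B=5) = 15; EF_F = 15+14 = 29
ES_G = max(EF_D=11, EF_F=29) = 29; EF_G = 29+3 = 32
ES_H = max(EF_C=13, EF_E=16, EF_G=32) = 32; EF_H = 32+15 = 47
Expected project duration μ = 47 days. Critical path: A → F → G → H.

Variance along critical path = 9.000 + 2.778 + 0.111 + 4.000 = 15.889; σ = 3.986 days.
D = μ + z·σ = 47 + 1.036·3.986 = 51.1 days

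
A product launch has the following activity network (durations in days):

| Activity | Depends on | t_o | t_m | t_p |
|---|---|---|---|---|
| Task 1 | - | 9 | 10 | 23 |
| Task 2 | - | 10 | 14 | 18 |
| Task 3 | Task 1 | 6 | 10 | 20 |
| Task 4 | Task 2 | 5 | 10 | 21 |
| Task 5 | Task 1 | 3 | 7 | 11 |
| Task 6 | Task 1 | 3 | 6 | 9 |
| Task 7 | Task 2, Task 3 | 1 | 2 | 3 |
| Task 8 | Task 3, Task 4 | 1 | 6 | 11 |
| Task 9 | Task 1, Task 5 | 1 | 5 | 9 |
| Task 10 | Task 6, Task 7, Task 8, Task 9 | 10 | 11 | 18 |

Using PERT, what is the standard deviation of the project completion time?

te_Task 1 = (9 + 4·10 + 23)/6 = 72/6 = 12; σ²_Task 1 = ((23−9)/6)² = 5.444
te_Task 2 = (10 + 4·14 + 18)/6 = 84/6 = 14; σ²_Task 2 = ((18−10)/6)² = 1.778
te_Task 3 = (6 + 4·10 + 20)/6 = 66/6 = 11; σ²_Task 3 = ((20−6)/6)² = 5.444
te_Task 4 = (5 + 4·10 + 21)/6 = 66/6 = 11; σ²_Task 4 = ((21−5)/6)² = 7.111
te_Task 5 = (3 + 4·7 + 11)/6 = 42/6 = 7; σ²_Task 5 = ((11−3)/6)² = 1.778
te_Task 6 = (3 + 4·6 + 9)/6 = 36/6 = 6; σ²_Task 6 = ((9−3)/6)² = 1.000
te_Task 7 = (1 + 4·2 + 3)/6 = 12/6 = 2; σ²_Task 7 = ((3−1)/6)² = 0.111
te_Task 8 = (1 + 4·6 + 11)/6 = 36/6 = 6; σ²_Task 8 = ((11−1)/6)² = 2.778
te_Task 9 = (1 + 4·5 + 9)/6 = 30/6 = 5; σ²_Task 9 = ((9−1)/6)² = 1.778
te_Task 10 = (10 + 4·11 + 18)/6 = 72/6 = 12; σ²_Task 10 = ((18−10)/6)² = 1.778

Forward pass:
ES_Task 1 = 0; EF_Task 1 = 12
ES_Task 2 = 0; EF_Task 2 = 14
ES_Task 3 = 12; EF_Task 3 = 12+11 = 23
ES_Task 4 = 14; EF_Task 4 = 14+11 = 25
ES_Task 5 = 12; EF_Task 5 = 12+7 = 19
ES_Task 6 = 12; EF_Task 6 = 12+6 = 18
ES_Task 7 = max(EF_Task 2=14, EF_Task 3=23) = 23; EF_Task 7 = 23+2 = 25
ES_Task 8 = max(EF_Task 3=23, EF_Task 4=25) = 25; EF_Task 8 = 25+6 = 31
ES_Task 9 = max(EF_Task 1=12, EF_Task 5=19) = 19; EF_Task 9 = 19+5 = 24
ES_Task 10 = max(EF_Task 6=18, EF_Task 7=25, EF_Task 8=31, EF_Task 9=24) = 31; EF_Task 10 = 31+12 = 43
Expected project duration μ = 43 days. Critical path: Task 2 → Task 4 → Task 8 → Task 10.

Variance along critical path = 1.778 + 7.111 + 2.778 + 1.778 = 13.444
σ = √13.444 = 3.667 days

3.67 days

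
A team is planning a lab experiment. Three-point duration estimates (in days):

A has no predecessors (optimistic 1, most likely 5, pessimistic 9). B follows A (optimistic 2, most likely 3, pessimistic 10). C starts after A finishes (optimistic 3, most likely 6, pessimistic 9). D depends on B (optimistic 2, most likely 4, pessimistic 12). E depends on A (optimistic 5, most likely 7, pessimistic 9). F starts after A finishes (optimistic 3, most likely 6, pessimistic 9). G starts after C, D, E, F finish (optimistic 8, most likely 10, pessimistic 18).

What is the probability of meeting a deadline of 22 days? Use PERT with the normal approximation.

0.160

te_A = (1 + 4·5 + 9)/6 = 30/6 = 5; σ²_A = ((9−1)/6)² = 1.778
te_B = (2 + 4·3 + 10)/6 = 24/6 = 4; σ²_B = ((10−2)/6)² = 1.778
te_C = (3 + 4·6 + 9)/6 = 36/6 = 6; σ²_C = ((9−3)/6)² = 1.000
te_D = (2 + 4·4 + 12)/6 = 30/6 = 5; σ²_D = ((12−2)/6)² = 2.778
te_E = (5 + 4·7 + 9)/6 = 42/6 = 7; σ²_E = ((9−5)/6)² = 0.444
te_F = (3 + 4·6 + 9)/6 = 36/6 = 6; σ²_F = ((9−3)/6)² = 1.000
te_G = (8 + 4·10 + 18)/6 = 66/6 = 11; σ²_G = ((18−8)/6)² = 2.778

Forward pass:
ES_A = 0; EF_A = 5
ES_B = 5; EF_B = 5+4 = 9
ES_C = 5; EF_C = 5+6 = 11
ES_D = 9; EF_D = 9+5 = 14
ES_E = 5; EF_E = 5+7 = 12
ES_F = 5; EF_F = 5+6 = 11
ES_G = max(EF_C=11, EF_D=14, EF_E=12, EF_F=11) = 14; EF_G = 14+11 = 25
Expected project duration μ = 25 days. Critical path: A → B → D → G.

Variance along critical path = 1.778 + 1.778 + 2.778 + 2.778 = 9.111; σ = √9.111 = 3.018 days.
Z = (22 − 25) / 3.018 = -0.994
P(T ≤ 22) = Φ(-0.994) ≈ 0.160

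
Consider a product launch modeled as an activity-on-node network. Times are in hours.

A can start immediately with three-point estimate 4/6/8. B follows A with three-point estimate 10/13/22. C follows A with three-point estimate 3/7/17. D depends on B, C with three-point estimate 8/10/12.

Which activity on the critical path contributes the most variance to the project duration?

te_A = (4 + 4·6 + 8)/6 = 36/6 = 6; σ²_A = ((8−4)/6)² = 0.444
te_B = (10 + 4·13 + 22)/6 = 84/6 = 14; σ²_B = ((22−10)/6)² = 4.000
te_C = (3 + 4·7 + 17)/6 = 48/6 = 8; σ²_C = ((17−3)/6)² = 5.444
te_D = (8 + 4·10 + 12)/6 = 60/6 = 10; σ²_D = ((12−8)/6)² = 0.444

Forward pass:
ES_A = 0; EF_A = 6
ES_B = 6; EF_B = 6+14 = 20
ES_C = 6; EF_C = 6+8 = 14
ES_D = max(EF_B=20, EF_C=14) = 20; EF_D = 20+10 = 30
Expected project duration μ = 30 hours. Critical path: A → B → D.

Variances on critical path: σ²_A=0.444, σ²_B=4.000, σ²_D=0.444.
Largest is σ²_B = 4.000.

B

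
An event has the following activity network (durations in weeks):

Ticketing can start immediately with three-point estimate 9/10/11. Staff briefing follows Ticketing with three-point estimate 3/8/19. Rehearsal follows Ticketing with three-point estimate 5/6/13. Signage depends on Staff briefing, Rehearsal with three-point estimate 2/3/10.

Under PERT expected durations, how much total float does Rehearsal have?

te_Ticketing = (9 + 4·10 + 11)/6 = 60/6 = 10
te_Staff briefing = (3 + 4·8 + 19)/6 = 54/6 = 9
te_Rehearsal = (5 + 4·6 + 13)/6 = 42/6 = 7
te_Signage = (2 + 4·3 + 10)/6 = 24/6 = 4

Forward pass:
ES_Ticketing = 0; EF_Ticketing = 10
ES_Staff briefing = 10; EF_Staff briefing = 10+9 = 19
ES_Rehearsal = 10; EF_Rehearsal = 10+7 = 17
ES_Signage = max(EF_Staff briefing=19, EF_Rehearsal=17) = 19; EF_Signage = 19+4 = 23
Expected project duration μ = 23 weeks. Critical path: Ticketing → Staff briefing → Signage.

Backward pass:
LF_Signage = 23; LS_Signage = 23−4 = 19
LF_Rehearsal = LS_Signage = 19; LS_Rehearsal = 19−7 = 12
LF_Staff briefing = LS_Signage = 19; LS_Staff briefing = 19−9 = 10
LF_Ticketing = min(LS_Staff briefing=10, LS_Rehearsal=12) = 10; LS_Ticketing = 10−10 = 0
Slack_Rehearsal = LS_Rehearsal − ES_Rehearsal = 12 − 10 = 2

2 weeks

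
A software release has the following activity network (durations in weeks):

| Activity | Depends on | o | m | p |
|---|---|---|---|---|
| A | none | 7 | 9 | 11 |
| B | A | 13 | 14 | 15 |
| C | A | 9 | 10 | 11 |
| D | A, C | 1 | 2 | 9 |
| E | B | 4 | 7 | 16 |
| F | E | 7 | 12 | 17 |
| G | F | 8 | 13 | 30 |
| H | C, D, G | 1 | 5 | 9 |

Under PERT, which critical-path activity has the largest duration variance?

te_A = (7 + 4·9 + 11)/6 = 54/6 = 9; σ²_A = ((11−7)/6)² = 0.444
te_B = (13 + 4·14 + 15)/6 = 84/6 = 14; σ²_B = ((15−13)/6)² = 0.111
te_C = (9 + 4·10 + 11)/6 = 60/6 = 10; σ²_C = ((11−9)/6)² = 0.111
te_D = (1 + 4·2 + 9)/6 = 18/6 = 3; σ²_D = ((9−1)/6)² = 1.778
te_E = (4 + 4·7 + 16)/6 = 48/6 = 8; σ²_E = ((16−4)/6)² = 4.000
te_F = (7 + 4·12 + 17)/6 = 72/6 = 12; σ²_F = ((17−7)/6)² = 2.778
te_G = (8 + 4·13 + 30)/6 = 90/6 = 15; σ²_G = ((30−8)/6)² = 13.444
te_H = (1 + 4·5 + 9)/6 = 30/6 = 5; σ²_H = ((9−1)/6)² = 1.778

Forward pass:
ES_A = 0; EF_A = 9
ES_B = 9; EF_B = 9+14 = 23
ES_C = 9; EF_C = 9+10 = 19
ES_D = max(EF_A=9, EF_C=19) = 19; EF_D = 19+3 = 22
ES_E = 23; EF_E = 23+8 = 31
ES_F = 31; EF_F = 31+12 = 43
ES_G = 43; EF_G = 43+15 = 58
ES_H = max(EF_C=19, EF_D=22, EF_G=58) = 58; EF_H = 58+5 = 63
Expected project duration μ = 63 weeks. Critical path: A → B → E → F → G → H.

Variances on critical path: σ²_A=0.444, σ²_B=0.111, σ²_E=4.000, σ²_F=2.778, σ²_G=13.444, σ²_H=1.778.
Largest is σ²_G = 13.444.

G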